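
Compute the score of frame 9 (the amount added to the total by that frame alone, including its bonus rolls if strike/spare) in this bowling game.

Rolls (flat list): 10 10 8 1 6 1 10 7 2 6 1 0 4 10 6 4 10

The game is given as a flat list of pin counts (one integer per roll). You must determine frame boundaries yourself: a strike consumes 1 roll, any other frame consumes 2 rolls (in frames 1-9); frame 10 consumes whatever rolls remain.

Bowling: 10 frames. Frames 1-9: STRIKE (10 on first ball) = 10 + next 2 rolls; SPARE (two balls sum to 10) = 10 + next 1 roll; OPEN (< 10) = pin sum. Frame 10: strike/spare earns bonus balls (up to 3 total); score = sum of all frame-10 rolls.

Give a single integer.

Answer: 20

Derivation:
Frame 1: STRIKE. 10 + next two rolls (10+8) = 28. Cumulative: 28
Frame 2: STRIKE. 10 + next two rolls (8+1) = 19. Cumulative: 47
Frame 3: OPEN (8+1=9). Cumulative: 56
Frame 4: OPEN (6+1=7). Cumulative: 63
Frame 5: STRIKE. 10 + next two rolls (7+2) = 19. Cumulative: 82
Frame 6: OPEN (7+2=9). Cumulative: 91
Frame 7: OPEN (6+1=7). Cumulative: 98
Frame 8: OPEN (0+4=4). Cumulative: 102
Frame 9: STRIKE. 10 + next two rolls (6+4) = 20. Cumulative: 122
Frame 10: SPARE. Sum of all frame-10 rolls (6+4+10) = 20. Cumulative: 142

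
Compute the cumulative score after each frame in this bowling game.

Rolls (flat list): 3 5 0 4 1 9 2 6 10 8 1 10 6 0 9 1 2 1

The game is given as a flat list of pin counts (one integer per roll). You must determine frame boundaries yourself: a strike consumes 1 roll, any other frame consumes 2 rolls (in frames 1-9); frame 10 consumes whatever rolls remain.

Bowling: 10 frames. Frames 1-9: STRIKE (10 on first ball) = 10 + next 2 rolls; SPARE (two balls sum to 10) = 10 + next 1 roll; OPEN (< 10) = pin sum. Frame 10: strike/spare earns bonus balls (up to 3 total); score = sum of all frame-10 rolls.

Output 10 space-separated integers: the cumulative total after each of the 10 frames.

Frame 1: OPEN (3+5=8). Cumulative: 8
Frame 2: OPEN (0+4=4). Cumulative: 12
Frame 3: SPARE (1+9=10). 10 + next roll (2) = 12. Cumulative: 24
Frame 4: OPEN (2+6=8). Cumulative: 32
Frame 5: STRIKE. 10 + next two rolls (8+1) = 19. Cumulative: 51
Frame 6: OPEN (8+1=9). Cumulative: 60
Frame 7: STRIKE. 10 + next two rolls (6+0) = 16. Cumulative: 76
Frame 8: OPEN (6+0=6). Cumulative: 82
Frame 9: SPARE (9+1=10). 10 + next roll (2) = 12. Cumulative: 94
Frame 10: OPEN. Sum of all frame-10 rolls (2+1) = 3. Cumulative: 97

Answer: 8 12 24 32 51 60 76 82 94 97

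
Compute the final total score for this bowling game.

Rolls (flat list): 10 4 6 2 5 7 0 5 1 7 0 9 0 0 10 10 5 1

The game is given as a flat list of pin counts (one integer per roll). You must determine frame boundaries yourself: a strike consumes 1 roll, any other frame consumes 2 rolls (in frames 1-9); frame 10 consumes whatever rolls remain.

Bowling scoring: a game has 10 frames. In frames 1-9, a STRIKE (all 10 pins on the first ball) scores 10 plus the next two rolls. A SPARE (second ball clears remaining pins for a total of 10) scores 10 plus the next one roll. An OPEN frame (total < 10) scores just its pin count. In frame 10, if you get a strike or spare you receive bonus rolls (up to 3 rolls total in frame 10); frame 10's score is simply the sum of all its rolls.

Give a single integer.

Answer: 110

Derivation:
Frame 1: STRIKE. 10 + next two rolls (4+6) = 20. Cumulative: 20
Frame 2: SPARE (4+6=10). 10 + next roll (2) = 12. Cumulative: 32
Frame 3: OPEN (2+5=7). Cumulative: 39
Frame 4: OPEN (7+0=7). Cumulative: 46
Frame 5: OPEN (5+1=6). Cumulative: 52
Frame 6: OPEN (7+0=7). Cumulative: 59
Frame 7: OPEN (9+0=9). Cumulative: 68
Frame 8: SPARE (0+10=10). 10 + next roll (10) = 20. Cumulative: 88
Frame 9: STRIKE. 10 + next two rolls (5+1) = 16. Cumulative: 104
Frame 10: OPEN. Sum of all frame-10 rolls (5+1) = 6. Cumulative: 110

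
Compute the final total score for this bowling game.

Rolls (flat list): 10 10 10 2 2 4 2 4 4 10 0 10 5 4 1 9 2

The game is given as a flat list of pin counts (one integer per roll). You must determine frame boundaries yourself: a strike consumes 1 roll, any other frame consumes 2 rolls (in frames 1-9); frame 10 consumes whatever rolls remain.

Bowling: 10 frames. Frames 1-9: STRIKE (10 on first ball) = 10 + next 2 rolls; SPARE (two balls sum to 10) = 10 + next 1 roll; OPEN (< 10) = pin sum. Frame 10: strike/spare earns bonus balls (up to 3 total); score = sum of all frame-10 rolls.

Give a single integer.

Answer: 140

Derivation:
Frame 1: STRIKE. 10 + next two rolls (10+10) = 30. Cumulative: 30
Frame 2: STRIKE. 10 + next two rolls (10+2) = 22. Cumulative: 52
Frame 3: STRIKE. 10 + next two rolls (2+2) = 14. Cumulative: 66
Frame 4: OPEN (2+2=4). Cumulative: 70
Frame 5: OPEN (4+2=6). Cumulative: 76
Frame 6: OPEN (4+4=8). Cumulative: 84
Frame 7: STRIKE. 10 + next two rolls (0+10) = 20. Cumulative: 104
Frame 8: SPARE (0+10=10). 10 + next roll (5) = 15. Cumulative: 119
Frame 9: OPEN (5+4=9). Cumulative: 128
Frame 10: SPARE. Sum of all frame-10 rolls (1+9+2) = 12. Cumulative: 140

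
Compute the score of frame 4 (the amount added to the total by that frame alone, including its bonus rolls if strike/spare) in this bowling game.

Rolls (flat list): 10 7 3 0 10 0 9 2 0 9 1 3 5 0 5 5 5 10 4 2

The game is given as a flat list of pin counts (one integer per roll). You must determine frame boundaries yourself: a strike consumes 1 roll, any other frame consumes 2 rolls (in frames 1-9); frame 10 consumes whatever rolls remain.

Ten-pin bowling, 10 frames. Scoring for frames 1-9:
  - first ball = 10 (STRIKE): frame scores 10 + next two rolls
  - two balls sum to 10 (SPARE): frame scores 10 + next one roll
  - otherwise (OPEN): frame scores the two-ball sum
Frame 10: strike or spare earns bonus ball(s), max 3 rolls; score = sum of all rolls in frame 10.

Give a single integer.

Answer: 9

Derivation:
Frame 1: STRIKE. 10 + next two rolls (7+3) = 20. Cumulative: 20
Frame 2: SPARE (7+3=10). 10 + next roll (0) = 10. Cumulative: 30
Frame 3: SPARE (0+10=10). 10 + next roll (0) = 10. Cumulative: 40
Frame 4: OPEN (0+9=9). Cumulative: 49
Frame 5: OPEN (2+0=2). Cumulative: 51
Frame 6: SPARE (9+1=10). 10 + next roll (3) = 13. Cumulative: 64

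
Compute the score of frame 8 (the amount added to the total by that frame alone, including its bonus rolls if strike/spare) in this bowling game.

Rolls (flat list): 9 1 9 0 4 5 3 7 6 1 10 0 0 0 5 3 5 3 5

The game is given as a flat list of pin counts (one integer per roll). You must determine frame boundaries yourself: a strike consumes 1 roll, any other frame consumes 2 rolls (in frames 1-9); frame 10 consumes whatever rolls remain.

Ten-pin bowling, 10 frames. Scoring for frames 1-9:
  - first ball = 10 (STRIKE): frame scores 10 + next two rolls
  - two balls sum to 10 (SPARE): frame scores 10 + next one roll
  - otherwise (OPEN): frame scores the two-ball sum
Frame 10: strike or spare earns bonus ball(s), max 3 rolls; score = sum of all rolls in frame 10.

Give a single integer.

Frame 1: SPARE (9+1=10). 10 + next roll (9) = 19. Cumulative: 19
Frame 2: OPEN (9+0=9). Cumulative: 28
Frame 3: OPEN (4+5=9). Cumulative: 37
Frame 4: SPARE (3+7=10). 10 + next roll (6) = 16. Cumulative: 53
Frame 5: OPEN (6+1=7). Cumulative: 60
Frame 6: STRIKE. 10 + next two rolls (0+0) = 10. Cumulative: 70
Frame 7: OPEN (0+0=0). Cumulative: 70
Frame 8: OPEN (0+5=5). Cumulative: 75
Frame 9: OPEN (3+5=8). Cumulative: 83
Frame 10: OPEN. Sum of all frame-10 rolls (3+5) = 8. Cumulative: 91

Answer: 5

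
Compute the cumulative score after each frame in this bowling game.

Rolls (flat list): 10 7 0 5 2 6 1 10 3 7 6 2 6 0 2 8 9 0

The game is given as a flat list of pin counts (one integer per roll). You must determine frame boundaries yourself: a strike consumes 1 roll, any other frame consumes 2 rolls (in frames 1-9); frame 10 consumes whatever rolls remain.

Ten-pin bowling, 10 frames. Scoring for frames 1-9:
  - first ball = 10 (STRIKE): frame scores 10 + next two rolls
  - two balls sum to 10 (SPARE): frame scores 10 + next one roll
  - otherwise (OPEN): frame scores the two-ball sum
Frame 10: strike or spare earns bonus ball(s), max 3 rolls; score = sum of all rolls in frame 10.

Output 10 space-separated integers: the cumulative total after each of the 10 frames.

Answer: 17 24 31 38 58 74 82 88 107 116

Derivation:
Frame 1: STRIKE. 10 + next two rolls (7+0) = 17. Cumulative: 17
Frame 2: OPEN (7+0=7). Cumulative: 24
Frame 3: OPEN (5+2=7). Cumulative: 31
Frame 4: OPEN (6+1=7). Cumulative: 38
Frame 5: STRIKE. 10 + next two rolls (3+7) = 20. Cumulative: 58
Frame 6: SPARE (3+7=10). 10 + next roll (6) = 16. Cumulative: 74
Frame 7: OPEN (6+2=8). Cumulative: 82
Frame 8: OPEN (6+0=6). Cumulative: 88
Frame 9: SPARE (2+8=10). 10 + next roll (9) = 19. Cumulative: 107
Frame 10: OPEN. Sum of all frame-10 rolls (9+0) = 9. Cumulative: 116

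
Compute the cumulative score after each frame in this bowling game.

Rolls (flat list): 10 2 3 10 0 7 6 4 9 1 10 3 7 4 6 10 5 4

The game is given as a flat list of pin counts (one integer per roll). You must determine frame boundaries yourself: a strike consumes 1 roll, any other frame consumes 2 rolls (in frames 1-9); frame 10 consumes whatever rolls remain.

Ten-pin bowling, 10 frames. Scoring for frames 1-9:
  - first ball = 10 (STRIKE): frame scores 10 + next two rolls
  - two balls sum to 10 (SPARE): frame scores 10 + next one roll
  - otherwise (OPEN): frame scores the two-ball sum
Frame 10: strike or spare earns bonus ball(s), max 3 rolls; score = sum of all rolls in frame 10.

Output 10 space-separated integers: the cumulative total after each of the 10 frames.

Answer: 15 20 37 44 63 83 103 117 137 156

Derivation:
Frame 1: STRIKE. 10 + next two rolls (2+3) = 15. Cumulative: 15
Frame 2: OPEN (2+3=5). Cumulative: 20
Frame 3: STRIKE. 10 + next two rolls (0+7) = 17. Cumulative: 37
Frame 4: OPEN (0+7=7). Cumulative: 44
Frame 5: SPARE (6+4=10). 10 + next roll (9) = 19. Cumulative: 63
Frame 6: SPARE (9+1=10). 10 + next roll (10) = 20. Cumulative: 83
Frame 7: STRIKE. 10 + next two rolls (3+7) = 20. Cumulative: 103
Frame 8: SPARE (3+7=10). 10 + next roll (4) = 14. Cumulative: 117
Frame 9: SPARE (4+6=10). 10 + next roll (10) = 20. Cumulative: 137
Frame 10: STRIKE. Sum of all frame-10 rolls (10+5+4) = 19. Cumulative: 156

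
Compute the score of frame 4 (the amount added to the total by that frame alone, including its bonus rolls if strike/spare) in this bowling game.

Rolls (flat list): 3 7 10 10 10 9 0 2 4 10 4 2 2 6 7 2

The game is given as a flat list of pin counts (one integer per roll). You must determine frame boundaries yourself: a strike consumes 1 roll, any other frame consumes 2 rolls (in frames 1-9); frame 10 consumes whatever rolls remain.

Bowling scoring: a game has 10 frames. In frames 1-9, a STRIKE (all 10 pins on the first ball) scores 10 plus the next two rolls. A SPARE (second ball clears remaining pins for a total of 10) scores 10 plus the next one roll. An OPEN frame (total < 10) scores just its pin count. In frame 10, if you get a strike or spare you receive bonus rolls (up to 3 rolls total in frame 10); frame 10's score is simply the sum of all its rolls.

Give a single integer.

Frame 1: SPARE (3+7=10). 10 + next roll (10) = 20. Cumulative: 20
Frame 2: STRIKE. 10 + next two rolls (10+10) = 30. Cumulative: 50
Frame 3: STRIKE. 10 + next two rolls (10+9) = 29. Cumulative: 79
Frame 4: STRIKE. 10 + next two rolls (9+0) = 19. Cumulative: 98
Frame 5: OPEN (9+0=9). Cumulative: 107
Frame 6: OPEN (2+4=6). Cumulative: 113

Answer: 19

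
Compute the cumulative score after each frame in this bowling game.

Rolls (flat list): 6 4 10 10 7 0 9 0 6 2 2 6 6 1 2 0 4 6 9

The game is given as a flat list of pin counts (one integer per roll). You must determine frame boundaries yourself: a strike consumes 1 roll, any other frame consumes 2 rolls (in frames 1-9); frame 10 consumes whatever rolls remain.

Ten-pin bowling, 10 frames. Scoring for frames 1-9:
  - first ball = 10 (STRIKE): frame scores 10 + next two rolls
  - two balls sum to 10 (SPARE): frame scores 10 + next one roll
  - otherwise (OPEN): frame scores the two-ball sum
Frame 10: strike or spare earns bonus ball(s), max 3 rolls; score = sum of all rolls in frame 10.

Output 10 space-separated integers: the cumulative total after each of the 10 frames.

Frame 1: SPARE (6+4=10). 10 + next roll (10) = 20. Cumulative: 20
Frame 2: STRIKE. 10 + next two rolls (10+7) = 27. Cumulative: 47
Frame 3: STRIKE. 10 + next two rolls (7+0) = 17. Cumulative: 64
Frame 4: OPEN (7+0=7). Cumulative: 71
Frame 5: OPEN (9+0=9). Cumulative: 80
Frame 6: OPEN (6+2=8). Cumulative: 88
Frame 7: OPEN (2+6=8). Cumulative: 96
Frame 8: OPEN (6+1=7). Cumulative: 103
Frame 9: OPEN (2+0=2). Cumulative: 105
Frame 10: SPARE. Sum of all frame-10 rolls (4+6+9) = 19. Cumulative: 124

Answer: 20 47 64 71 80 88 96 103 105 124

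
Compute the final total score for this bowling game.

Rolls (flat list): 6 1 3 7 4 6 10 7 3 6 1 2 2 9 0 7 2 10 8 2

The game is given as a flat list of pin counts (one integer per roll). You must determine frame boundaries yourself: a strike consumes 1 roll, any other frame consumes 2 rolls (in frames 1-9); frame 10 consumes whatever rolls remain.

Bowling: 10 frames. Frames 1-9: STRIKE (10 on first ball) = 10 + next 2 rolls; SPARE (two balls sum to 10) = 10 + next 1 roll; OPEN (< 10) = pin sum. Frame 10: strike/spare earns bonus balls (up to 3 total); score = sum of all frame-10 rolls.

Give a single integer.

Answer: 126

Derivation:
Frame 1: OPEN (6+1=7). Cumulative: 7
Frame 2: SPARE (3+7=10). 10 + next roll (4) = 14. Cumulative: 21
Frame 3: SPARE (4+6=10). 10 + next roll (10) = 20. Cumulative: 41
Frame 4: STRIKE. 10 + next two rolls (7+3) = 20. Cumulative: 61
Frame 5: SPARE (7+3=10). 10 + next roll (6) = 16. Cumulative: 77
Frame 6: OPEN (6+1=7). Cumulative: 84
Frame 7: OPEN (2+2=4). Cumulative: 88
Frame 8: OPEN (9+0=9). Cumulative: 97
Frame 9: OPEN (7+2=9). Cumulative: 106
Frame 10: STRIKE. Sum of all frame-10 rolls (10+8+2) = 20. Cumulative: 126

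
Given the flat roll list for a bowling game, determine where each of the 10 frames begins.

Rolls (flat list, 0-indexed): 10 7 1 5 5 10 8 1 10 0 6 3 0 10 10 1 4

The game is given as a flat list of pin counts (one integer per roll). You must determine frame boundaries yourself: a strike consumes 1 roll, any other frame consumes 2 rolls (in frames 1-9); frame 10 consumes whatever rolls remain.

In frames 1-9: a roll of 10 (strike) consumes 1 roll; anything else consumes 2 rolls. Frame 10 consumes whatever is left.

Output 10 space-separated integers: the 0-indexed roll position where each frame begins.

Frame 1 starts at roll index 0: roll=10 (strike), consumes 1 roll
Frame 2 starts at roll index 1: rolls=7,1 (sum=8), consumes 2 rolls
Frame 3 starts at roll index 3: rolls=5,5 (sum=10), consumes 2 rolls
Frame 4 starts at roll index 5: roll=10 (strike), consumes 1 roll
Frame 5 starts at roll index 6: rolls=8,1 (sum=9), consumes 2 rolls
Frame 6 starts at roll index 8: roll=10 (strike), consumes 1 roll
Frame 7 starts at roll index 9: rolls=0,6 (sum=6), consumes 2 rolls
Frame 8 starts at roll index 11: rolls=3,0 (sum=3), consumes 2 rolls
Frame 9 starts at roll index 13: roll=10 (strike), consumes 1 roll
Frame 10 starts at roll index 14: 3 remaining rolls

Answer: 0 1 3 5 6 8 9 11 13 14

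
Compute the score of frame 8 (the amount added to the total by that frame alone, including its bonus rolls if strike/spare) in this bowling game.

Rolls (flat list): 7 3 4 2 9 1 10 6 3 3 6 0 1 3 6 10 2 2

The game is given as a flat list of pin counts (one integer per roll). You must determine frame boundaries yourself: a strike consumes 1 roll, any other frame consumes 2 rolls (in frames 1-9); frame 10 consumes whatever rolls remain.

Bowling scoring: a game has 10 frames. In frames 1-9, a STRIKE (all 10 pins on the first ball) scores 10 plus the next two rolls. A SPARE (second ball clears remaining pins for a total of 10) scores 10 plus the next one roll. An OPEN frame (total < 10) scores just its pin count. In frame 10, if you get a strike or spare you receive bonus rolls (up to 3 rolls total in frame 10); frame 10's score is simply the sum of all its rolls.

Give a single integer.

Answer: 9

Derivation:
Frame 1: SPARE (7+3=10). 10 + next roll (4) = 14. Cumulative: 14
Frame 2: OPEN (4+2=6). Cumulative: 20
Frame 3: SPARE (9+1=10). 10 + next roll (10) = 20. Cumulative: 40
Frame 4: STRIKE. 10 + next two rolls (6+3) = 19. Cumulative: 59
Frame 5: OPEN (6+3=9). Cumulative: 68
Frame 6: OPEN (3+6=9). Cumulative: 77
Frame 7: OPEN (0+1=1). Cumulative: 78
Frame 8: OPEN (3+6=9). Cumulative: 87
Frame 9: STRIKE. 10 + next two rolls (2+2) = 14. Cumulative: 101
Frame 10: OPEN. Sum of all frame-10 rolls (2+2) = 4. Cumulative: 105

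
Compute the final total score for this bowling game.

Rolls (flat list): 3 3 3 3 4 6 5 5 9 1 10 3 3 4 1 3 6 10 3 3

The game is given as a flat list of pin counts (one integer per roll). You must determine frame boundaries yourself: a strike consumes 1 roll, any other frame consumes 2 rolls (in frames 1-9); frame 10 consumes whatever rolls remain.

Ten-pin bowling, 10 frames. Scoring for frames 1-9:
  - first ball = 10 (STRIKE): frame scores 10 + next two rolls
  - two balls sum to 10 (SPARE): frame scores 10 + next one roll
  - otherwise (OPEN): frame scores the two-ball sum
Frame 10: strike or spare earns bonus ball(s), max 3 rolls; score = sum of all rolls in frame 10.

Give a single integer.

Answer: 118

Derivation:
Frame 1: OPEN (3+3=6). Cumulative: 6
Frame 2: OPEN (3+3=6). Cumulative: 12
Frame 3: SPARE (4+6=10). 10 + next roll (5) = 15. Cumulative: 27
Frame 4: SPARE (5+5=10). 10 + next roll (9) = 19. Cumulative: 46
Frame 5: SPARE (9+1=10). 10 + next roll (10) = 20. Cumulative: 66
Frame 6: STRIKE. 10 + next two rolls (3+3) = 16. Cumulative: 82
Frame 7: OPEN (3+3=6). Cumulative: 88
Frame 8: OPEN (4+1=5). Cumulative: 93
Frame 9: OPEN (3+6=9). Cumulative: 102
Frame 10: STRIKE. Sum of all frame-10 rolls (10+3+3) = 16. Cumulative: 118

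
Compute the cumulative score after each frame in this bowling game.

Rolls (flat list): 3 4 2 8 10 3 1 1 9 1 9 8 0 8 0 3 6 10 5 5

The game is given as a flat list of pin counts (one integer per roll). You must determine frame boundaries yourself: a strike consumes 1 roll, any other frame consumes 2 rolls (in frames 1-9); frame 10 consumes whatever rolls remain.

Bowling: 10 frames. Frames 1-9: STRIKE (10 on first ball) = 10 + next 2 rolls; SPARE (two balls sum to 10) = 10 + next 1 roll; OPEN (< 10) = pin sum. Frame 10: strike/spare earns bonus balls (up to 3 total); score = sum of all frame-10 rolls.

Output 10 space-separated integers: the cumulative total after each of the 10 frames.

Answer: 7 27 41 45 56 74 82 90 99 119

Derivation:
Frame 1: OPEN (3+4=7). Cumulative: 7
Frame 2: SPARE (2+8=10). 10 + next roll (10) = 20. Cumulative: 27
Frame 3: STRIKE. 10 + next two rolls (3+1) = 14. Cumulative: 41
Frame 4: OPEN (3+1=4). Cumulative: 45
Frame 5: SPARE (1+9=10). 10 + next roll (1) = 11. Cumulative: 56
Frame 6: SPARE (1+9=10). 10 + next roll (8) = 18. Cumulative: 74
Frame 7: OPEN (8+0=8). Cumulative: 82
Frame 8: OPEN (8+0=8). Cumulative: 90
Frame 9: OPEN (3+6=9). Cumulative: 99
Frame 10: STRIKE. Sum of all frame-10 rolls (10+5+5) = 20. Cumulative: 119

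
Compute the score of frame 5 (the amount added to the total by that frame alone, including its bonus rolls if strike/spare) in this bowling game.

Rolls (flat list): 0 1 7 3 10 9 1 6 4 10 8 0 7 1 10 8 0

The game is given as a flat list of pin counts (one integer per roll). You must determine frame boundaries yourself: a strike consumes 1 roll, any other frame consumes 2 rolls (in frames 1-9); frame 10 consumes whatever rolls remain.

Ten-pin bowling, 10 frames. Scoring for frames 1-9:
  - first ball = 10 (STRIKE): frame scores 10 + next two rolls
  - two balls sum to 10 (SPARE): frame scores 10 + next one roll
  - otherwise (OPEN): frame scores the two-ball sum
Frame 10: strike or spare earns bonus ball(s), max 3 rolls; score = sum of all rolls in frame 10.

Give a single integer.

Answer: 20

Derivation:
Frame 1: OPEN (0+1=1). Cumulative: 1
Frame 2: SPARE (7+3=10). 10 + next roll (10) = 20. Cumulative: 21
Frame 3: STRIKE. 10 + next two rolls (9+1) = 20. Cumulative: 41
Frame 4: SPARE (9+1=10). 10 + next roll (6) = 16. Cumulative: 57
Frame 5: SPARE (6+4=10). 10 + next roll (10) = 20. Cumulative: 77
Frame 6: STRIKE. 10 + next two rolls (8+0) = 18. Cumulative: 95
Frame 7: OPEN (8+0=8). Cumulative: 103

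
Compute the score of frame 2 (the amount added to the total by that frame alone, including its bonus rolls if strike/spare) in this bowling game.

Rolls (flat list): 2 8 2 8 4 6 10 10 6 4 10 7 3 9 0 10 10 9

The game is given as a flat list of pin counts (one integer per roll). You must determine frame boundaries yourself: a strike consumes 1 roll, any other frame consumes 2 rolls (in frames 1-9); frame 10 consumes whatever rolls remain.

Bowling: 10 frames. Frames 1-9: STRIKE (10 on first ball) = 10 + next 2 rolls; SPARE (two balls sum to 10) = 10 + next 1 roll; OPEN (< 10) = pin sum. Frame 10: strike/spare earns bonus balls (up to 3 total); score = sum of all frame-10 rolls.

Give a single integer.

Frame 1: SPARE (2+8=10). 10 + next roll (2) = 12. Cumulative: 12
Frame 2: SPARE (2+8=10). 10 + next roll (4) = 14. Cumulative: 26
Frame 3: SPARE (4+6=10). 10 + next roll (10) = 20. Cumulative: 46
Frame 4: STRIKE. 10 + next two rolls (10+6) = 26. Cumulative: 72

Answer: 14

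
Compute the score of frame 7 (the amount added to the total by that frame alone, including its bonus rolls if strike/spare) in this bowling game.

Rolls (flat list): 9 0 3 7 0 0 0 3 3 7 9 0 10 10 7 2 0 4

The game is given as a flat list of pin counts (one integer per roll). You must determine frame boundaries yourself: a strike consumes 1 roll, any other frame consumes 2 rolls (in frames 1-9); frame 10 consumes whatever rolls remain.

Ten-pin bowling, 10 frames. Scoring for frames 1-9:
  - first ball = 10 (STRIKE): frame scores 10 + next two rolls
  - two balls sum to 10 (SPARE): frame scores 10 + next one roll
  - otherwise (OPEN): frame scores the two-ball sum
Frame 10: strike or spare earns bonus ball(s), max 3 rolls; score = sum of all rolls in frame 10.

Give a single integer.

Frame 1: OPEN (9+0=9). Cumulative: 9
Frame 2: SPARE (3+7=10). 10 + next roll (0) = 10. Cumulative: 19
Frame 3: OPEN (0+0=0). Cumulative: 19
Frame 4: OPEN (0+3=3). Cumulative: 22
Frame 5: SPARE (3+7=10). 10 + next roll (9) = 19. Cumulative: 41
Frame 6: OPEN (9+0=9). Cumulative: 50
Frame 7: STRIKE. 10 + next two rolls (10+7) = 27. Cumulative: 77
Frame 8: STRIKE. 10 + next two rolls (7+2) = 19. Cumulative: 96
Frame 9: OPEN (7+2=9). Cumulative: 105

Answer: 27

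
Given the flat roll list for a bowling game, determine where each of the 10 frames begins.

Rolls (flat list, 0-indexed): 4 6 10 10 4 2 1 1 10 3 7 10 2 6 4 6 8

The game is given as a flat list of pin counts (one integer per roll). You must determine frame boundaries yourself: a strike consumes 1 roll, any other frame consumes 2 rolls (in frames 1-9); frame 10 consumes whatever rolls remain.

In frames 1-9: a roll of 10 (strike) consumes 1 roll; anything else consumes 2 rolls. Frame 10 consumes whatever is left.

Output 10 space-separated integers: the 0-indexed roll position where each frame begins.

Answer: 0 2 3 4 6 8 9 11 12 14

Derivation:
Frame 1 starts at roll index 0: rolls=4,6 (sum=10), consumes 2 rolls
Frame 2 starts at roll index 2: roll=10 (strike), consumes 1 roll
Frame 3 starts at roll index 3: roll=10 (strike), consumes 1 roll
Frame 4 starts at roll index 4: rolls=4,2 (sum=6), consumes 2 rolls
Frame 5 starts at roll index 6: rolls=1,1 (sum=2), consumes 2 rolls
Frame 6 starts at roll index 8: roll=10 (strike), consumes 1 roll
Frame 7 starts at roll index 9: rolls=3,7 (sum=10), consumes 2 rolls
Frame 8 starts at roll index 11: roll=10 (strike), consumes 1 roll
Frame 9 starts at roll index 12: rolls=2,6 (sum=8), consumes 2 rolls
Frame 10 starts at roll index 14: 3 remaining rolls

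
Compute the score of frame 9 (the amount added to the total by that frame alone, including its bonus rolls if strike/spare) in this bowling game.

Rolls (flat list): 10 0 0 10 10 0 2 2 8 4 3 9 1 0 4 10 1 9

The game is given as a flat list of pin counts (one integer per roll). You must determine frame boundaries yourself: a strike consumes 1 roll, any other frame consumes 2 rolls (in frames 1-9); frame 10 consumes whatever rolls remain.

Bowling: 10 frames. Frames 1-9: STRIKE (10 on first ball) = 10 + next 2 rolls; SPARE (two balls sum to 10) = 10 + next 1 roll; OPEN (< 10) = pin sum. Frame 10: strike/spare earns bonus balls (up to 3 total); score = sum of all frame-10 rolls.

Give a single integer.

Answer: 4

Derivation:
Frame 1: STRIKE. 10 + next two rolls (0+0) = 10. Cumulative: 10
Frame 2: OPEN (0+0=0). Cumulative: 10
Frame 3: STRIKE. 10 + next two rolls (10+0) = 20. Cumulative: 30
Frame 4: STRIKE. 10 + next two rolls (0+2) = 12. Cumulative: 42
Frame 5: OPEN (0+2=2). Cumulative: 44
Frame 6: SPARE (2+8=10). 10 + next roll (4) = 14. Cumulative: 58
Frame 7: OPEN (4+3=7). Cumulative: 65
Frame 8: SPARE (9+1=10). 10 + next roll (0) = 10. Cumulative: 75
Frame 9: OPEN (0+4=4). Cumulative: 79
Frame 10: STRIKE. Sum of all frame-10 rolls (10+1+9) = 20. Cumulative: 99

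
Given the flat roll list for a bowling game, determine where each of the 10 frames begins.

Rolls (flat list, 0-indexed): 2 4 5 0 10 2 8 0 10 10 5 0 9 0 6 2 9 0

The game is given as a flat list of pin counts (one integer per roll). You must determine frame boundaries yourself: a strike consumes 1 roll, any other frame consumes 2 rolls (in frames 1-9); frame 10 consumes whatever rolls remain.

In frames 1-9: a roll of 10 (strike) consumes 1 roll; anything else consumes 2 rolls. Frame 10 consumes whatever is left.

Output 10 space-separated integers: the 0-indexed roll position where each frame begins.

Answer: 0 2 4 5 7 9 10 12 14 16

Derivation:
Frame 1 starts at roll index 0: rolls=2,4 (sum=6), consumes 2 rolls
Frame 2 starts at roll index 2: rolls=5,0 (sum=5), consumes 2 rolls
Frame 3 starts at roll index 4: roll=10 (strike), consumes 1 roll
Frame 4 starts at roll index 5: rolls=2,8 (sum=10), consumes 2 rolls
Frame 5 starts at roll index 7: rolls=0,10 (sum=10), consumes 2 rolls
Frame 6 starts at roll index 9: roll=10 (strike), consumes 1 roll
Frame 7 starts at roll index 10: rolls=5,0 (sum=5), consumes 2 rolls
Frame 8 starts at roll index 12: rolls=9,0 (sum=9), consumes 2 rolls
Frame 9 starts at roll index 14: rolls=6,2 (sum=8), consumes 2 rolls
Frame 10 starts at roll index 16: 2 remaining rolls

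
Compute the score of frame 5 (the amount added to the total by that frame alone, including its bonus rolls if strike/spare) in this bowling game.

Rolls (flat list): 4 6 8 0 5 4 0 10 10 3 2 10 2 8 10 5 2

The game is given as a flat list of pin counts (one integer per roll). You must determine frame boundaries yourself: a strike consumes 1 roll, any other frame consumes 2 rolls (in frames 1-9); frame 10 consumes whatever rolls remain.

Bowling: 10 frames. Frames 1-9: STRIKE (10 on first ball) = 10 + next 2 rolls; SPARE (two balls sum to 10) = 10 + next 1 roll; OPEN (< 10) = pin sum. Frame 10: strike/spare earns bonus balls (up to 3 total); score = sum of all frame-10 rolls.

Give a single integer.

Frame 1: SPARE (4+6=10). 10 + next roll (8) = 18. Cumulative: 18
Frame 2: OPEN (8+0=8). Cumulative: 26
Frame 3: OPEN (5+4=9). Cumulative: 35
Frame 4: SPARE (0+10=10). 10 + next roll (10) = 20. Cumulative: 55
Frame 5: STRIKE. 10 + next two rolls (3+2) = 15. Cumulative: 70
Frame 6: OPEN (3+2=5). Cumulative: 75
Frame 7: STRIKE. 10 + next two rolls (2+8) = 20. Cumulative: 95

Answer: 15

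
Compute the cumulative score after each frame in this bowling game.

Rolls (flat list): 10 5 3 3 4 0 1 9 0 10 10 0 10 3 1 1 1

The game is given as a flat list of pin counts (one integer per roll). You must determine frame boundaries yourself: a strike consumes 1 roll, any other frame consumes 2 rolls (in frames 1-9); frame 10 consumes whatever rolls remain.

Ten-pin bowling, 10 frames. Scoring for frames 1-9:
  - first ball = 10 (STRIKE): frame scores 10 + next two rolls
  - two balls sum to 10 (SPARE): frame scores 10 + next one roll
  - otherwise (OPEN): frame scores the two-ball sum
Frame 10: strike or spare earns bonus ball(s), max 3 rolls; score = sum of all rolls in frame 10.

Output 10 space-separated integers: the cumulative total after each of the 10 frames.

Frame 1: STRIKE. 10 + next two rolls (5+3) = 18. Cumulative: 18
Frame 2: OPEN (5+3=8). Cumulative: 26
Frame 3: OPEN (3+4=7). Cumulative: 33
Frame 4: OPEN (0+1=1). Cumulative: 34
Frame 5: OPEN (9+0=9). Cumulative: 43
Frame 6: STRIKE. 10 + next two rolls (10+0) = 20. Cumulative: 63
Frame 7: STRIKE. 10 + next two rolls (0+10) = 20. Cumulative: 83
Frame 8: SPARE (0+10=10). 10 + next roll (3) = 13. Cumulative: 96
Frame 9: OPEN (3+1=4). Cumulative: 100
Frame 10: OPEN. Sum of all frame-10 rolls (1+1) = 2. Cumulative: 102

Answer: 18 26 33 34 43 63 83 96 100 102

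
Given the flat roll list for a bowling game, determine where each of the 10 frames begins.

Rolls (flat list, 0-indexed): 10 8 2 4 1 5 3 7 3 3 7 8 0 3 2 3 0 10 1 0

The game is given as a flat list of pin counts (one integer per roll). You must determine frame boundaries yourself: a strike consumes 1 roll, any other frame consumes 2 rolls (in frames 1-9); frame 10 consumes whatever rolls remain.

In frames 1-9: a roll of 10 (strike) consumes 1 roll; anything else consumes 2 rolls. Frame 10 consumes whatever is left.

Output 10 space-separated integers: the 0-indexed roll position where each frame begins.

Answer: 0 1 3 5 7 9 11 13 15 17

Derivation:
Frame 1 starts at roll index 0: roll=10 (strike), consumes 1 roll
Frame 2 starts at roll index 1: rolls=8,2 (sum=10), consumes 2 rolls
Frame 3 starts at roll index 3: rolls=4,1 (sum=5), consumes 2 rolls
Frame 4 starts at roll index 5: rolls=5,3 (sum=8), consumes 2 rolls
Frame 5 starts at roll index 7: rolls=7,3 (sum=10), consumes 2 rolls
Frame 6 starts at roll index 9: rolls=3,7 (sum=10), consumes 2 rolls
Frame 7 starts at roll index 11: rolls=8,0 (sum=8), consumes 2 rolls
Frame 8 starts at roll index 13: rolls=3,2 (sum=5), consumes 2 rolls
Frame 9 starts at roll index 15: rolls=3,0 (sum=3), consumes 2 rolls
Frame 10 starts at roll index 17: 3 remaining rolls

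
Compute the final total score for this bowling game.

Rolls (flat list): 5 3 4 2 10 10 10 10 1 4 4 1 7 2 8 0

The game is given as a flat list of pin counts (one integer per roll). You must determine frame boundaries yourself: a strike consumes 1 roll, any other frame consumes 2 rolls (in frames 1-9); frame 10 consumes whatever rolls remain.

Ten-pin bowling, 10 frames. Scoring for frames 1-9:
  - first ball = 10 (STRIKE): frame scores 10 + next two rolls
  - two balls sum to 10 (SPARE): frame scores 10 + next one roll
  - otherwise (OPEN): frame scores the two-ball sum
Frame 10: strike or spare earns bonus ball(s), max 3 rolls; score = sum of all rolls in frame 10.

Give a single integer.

Frame 1: OPEN (5+3=8). Cumulative: 8
Frame 2: OPEN (4+2=6). Cumulative: 14
Frame 3: STRIKE. 10 + next two rolls (10+10) = 30. Cumulative: 44
Frame 4: STRIKE. 10 + next two rolls (10+10) = 30. Cumulative: 74
Frame 5: STRIKE. 10 + next two rolls (10+1) = 21. Cumulative: 95
Frame 6: STRIKE. 10 + next two rolls (1+4) = 15. Cumulative: 110
Frame 7: OPEN (1+4=5). Cumulative: 115
Frame 8: OPEN (4+1=5). Cumulative: 120
Frame 9: OPEN (7+2=9). Cumulative: 129
Frame 10: OPEN. Sum of all frame-10 rolls (8+0) = 8. Cumulative: 137

Answer: 137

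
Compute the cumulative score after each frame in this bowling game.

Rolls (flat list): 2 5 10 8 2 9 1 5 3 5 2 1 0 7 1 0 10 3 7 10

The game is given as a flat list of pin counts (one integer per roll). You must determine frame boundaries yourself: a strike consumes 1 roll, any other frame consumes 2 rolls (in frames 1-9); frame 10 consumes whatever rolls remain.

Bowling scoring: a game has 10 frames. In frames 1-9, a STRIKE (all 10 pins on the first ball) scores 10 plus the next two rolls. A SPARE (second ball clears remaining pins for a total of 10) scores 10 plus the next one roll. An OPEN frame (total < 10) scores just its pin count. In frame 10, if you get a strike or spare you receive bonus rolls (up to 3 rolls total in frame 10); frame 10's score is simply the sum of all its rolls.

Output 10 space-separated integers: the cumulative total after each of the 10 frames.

Frame 1: OPEN (2+5=7). Cumulative: 7
Frame 2: STRIKE. 10 + next two rolls (8+2) = 20. Cumulative: 27
Frame 3: SPARE (8+2=10). 10 + next roll (9) = 19. Cumulative: 46
Frame 4: SPARE (9+1=10). 10 + next roll (5) = 15. Cumulative: 61
Frame 5: OPEN (5+3=8). Cumulative: 69
Frame 6: OPEN (5+2=7). Cumulative: 76
Frame 7: OPEN (1+0=1). Cumulative: 77
Frame 8: OPEN (7+1=8). Cumulative: 85
Frame 9: SPARE (0+10=10). 10 + next roll (3) = 13. Cumulative: 98
Frame 10: SPARE. Sum of all frame-10 rolls (3+7+10) = 20. Cumulative: 118

Answer: 7 27 46 61 69 76 77 85 98 118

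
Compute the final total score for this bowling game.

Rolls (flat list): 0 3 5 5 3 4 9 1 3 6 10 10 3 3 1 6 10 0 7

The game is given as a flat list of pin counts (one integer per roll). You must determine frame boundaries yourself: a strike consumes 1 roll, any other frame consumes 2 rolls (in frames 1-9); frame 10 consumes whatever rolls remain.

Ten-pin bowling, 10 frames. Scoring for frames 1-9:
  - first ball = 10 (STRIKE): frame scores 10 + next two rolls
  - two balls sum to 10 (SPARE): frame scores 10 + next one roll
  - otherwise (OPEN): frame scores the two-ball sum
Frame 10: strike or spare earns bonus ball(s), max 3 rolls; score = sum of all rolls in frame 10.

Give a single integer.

Frame 1: OPEN (0+3=3). Cumulative: 3
Frame 2: SPARE (5+5=10). 10 + next roll (3) = 13. Cumulative: 16
Frame 3: OPEN (3+4=7). Cumulative: 23
Frame 4: SPARE (9+1=10). 10 + next roll (3) = 13. Cumulative: 36
Frame 5: OPEN (3+6=9). Cumulative: 45
Frame 6: STRIKE. 10 + next two rolls (10+3) = 23. Cumulative: 68
Frame 7: STRIKE. 10 + next two rolls (3+3) = 16. Cumulative: 84
Frame 8: OPEN (3+3=6). Cumulative: 90
Frame 9: OPEN (1+6=7). Cumulative: 97
Frame 10: STRIKE. Sum of all frame-10 rolls (10+0+7) = 17. Cumulative: 114

Answer: 114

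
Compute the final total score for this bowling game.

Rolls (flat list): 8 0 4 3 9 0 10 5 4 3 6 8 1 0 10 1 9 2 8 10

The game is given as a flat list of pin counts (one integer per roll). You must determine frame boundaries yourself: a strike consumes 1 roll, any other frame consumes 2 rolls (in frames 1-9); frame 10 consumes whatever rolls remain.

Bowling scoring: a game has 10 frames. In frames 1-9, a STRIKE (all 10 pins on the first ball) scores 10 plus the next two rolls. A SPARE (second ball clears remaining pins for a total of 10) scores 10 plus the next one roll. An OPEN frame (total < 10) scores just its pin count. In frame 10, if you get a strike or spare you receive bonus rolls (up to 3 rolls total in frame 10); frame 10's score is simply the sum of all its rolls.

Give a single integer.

Frame 1: OPEN (8+0=8). Cumulative: 8
Frame 2: OPEN (4+3=7). Cumulative: 15
Frame 3: OPEN (9+0=9). Cumulative: 24
Frame 4: STRIKE. 10 + next two rolls (5+4) = 19. Cumulative: 43
Frame 5: OPEN (5+4=9). Cumulative: 52
Frame 6: OPEN (3+6=9). Cumulative: 61
Frame 7: OPEN (8+1=9). Cumulative: 70
Frame 8: SPARE (0+10=10). 10 + next roll (1) = 11. Cumulative: 81
Frame 9: SPARE (1+9=10). 10 + next roll (2) = 12. Cumulative: 93
Frame 10: SPARE. Sum of all frame-10 rolls (2+8+10) = 20. Cumulative: 113

Answer: 113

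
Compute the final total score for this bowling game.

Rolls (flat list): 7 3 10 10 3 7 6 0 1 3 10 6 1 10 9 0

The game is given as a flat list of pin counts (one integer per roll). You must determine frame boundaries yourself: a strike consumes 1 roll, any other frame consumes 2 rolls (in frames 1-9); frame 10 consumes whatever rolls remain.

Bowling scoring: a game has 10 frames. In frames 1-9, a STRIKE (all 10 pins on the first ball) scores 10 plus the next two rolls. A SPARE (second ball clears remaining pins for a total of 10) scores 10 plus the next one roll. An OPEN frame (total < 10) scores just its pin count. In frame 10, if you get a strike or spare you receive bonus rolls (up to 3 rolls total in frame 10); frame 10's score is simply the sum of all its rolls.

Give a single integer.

Frame 1: SPARE (7+3=10). 10 + next roll (10) = 20. Cumulative: 20
Frame 2: STRIKE. 10 + next two rolls (10+3) = 23. Cumulative: 43
Frame 3: STRIKE. 10 + next two rolls (3+7) = 20. Cumulative: 63
Frame 4: SPARE (3+7=10). 10 + next roll (6) = 16. Cumulative: 79
Frame 5: OPEN (6+0=6). Cumulative: 85
Frame 6: OPEN (1+3=4). Cumulative: 89
Frame 7: STRIKE. 10 + next two rolls (6+1) = 17. Cumulative: 106
Frame 8: OPEN (6+1=7). Cumulative: 113
Frame 9: STRIKE. 10 + next two rolls (9+0) = 19. Cumulative: 132
Frame 10: OPEN. Sum of all frame-10 rolls (9+0) = 9. Cumulative: 141

Answer: 141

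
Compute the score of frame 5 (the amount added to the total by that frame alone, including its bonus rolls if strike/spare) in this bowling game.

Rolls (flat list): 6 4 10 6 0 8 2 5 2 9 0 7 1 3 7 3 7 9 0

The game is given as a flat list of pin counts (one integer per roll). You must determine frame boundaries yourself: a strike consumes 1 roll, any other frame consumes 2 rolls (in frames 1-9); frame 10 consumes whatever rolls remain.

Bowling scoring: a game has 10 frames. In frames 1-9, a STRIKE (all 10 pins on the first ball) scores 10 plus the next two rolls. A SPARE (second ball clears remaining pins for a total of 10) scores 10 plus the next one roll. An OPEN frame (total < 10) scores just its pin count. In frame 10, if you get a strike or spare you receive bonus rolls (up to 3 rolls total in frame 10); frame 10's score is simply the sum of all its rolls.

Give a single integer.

Answer: 7

Derivation:
Frame 1: SPARE (6+4=10). 10 + next roll (10) = 20. Cumulative: 20
Frame 2: STRIKE. 10 + next two rolls (6+0) = 16. Cumulative: 36
Frame 3: OPEN (6+0=6). Cumulative: 42
Frame 4: SPARE (8+2=10). 10 + next roll (5) = 15. Cumulative: 57
Frame 5: OPEN (5+2=7). Cumulative: 64
Frame 6: OPEN (9+0=9). Cumulative: 73
Frame 7: OPEN (7+1=8). Cumulative: 81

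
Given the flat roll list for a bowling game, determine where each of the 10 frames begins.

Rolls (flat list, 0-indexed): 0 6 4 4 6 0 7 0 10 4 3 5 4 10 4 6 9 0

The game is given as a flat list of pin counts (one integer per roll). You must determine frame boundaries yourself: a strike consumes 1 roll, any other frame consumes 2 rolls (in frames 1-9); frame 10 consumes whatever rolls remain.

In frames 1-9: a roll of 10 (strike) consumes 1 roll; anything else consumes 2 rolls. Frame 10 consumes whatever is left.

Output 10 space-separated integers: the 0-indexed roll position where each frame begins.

Frame 1 starts at roll index 0: rolls=0,6 (sum=6), consumes 2 rolls
Frame 2 starts at roll index 2: rolls=4,4 (sum=8), consumes 2 rolls
Frame 3 starts at roll index 4: rolls=6,0 (sum=6), consumes 2 rolls
Frame 4 starts at roll index 6: rolls=7,0 (sum=7), consumes 2 rolls
Frame 5 starts at roll index 8: roll=10 (strike), consumes 1 roll
Frame 6 starts at roll index 9: rolls=4,3 (sum=7), consumes 2 rolls
Frame 7 starts at roll index 11: rolls=5,4 (sum=9), consumes 2 rolls
Frame 8 starts at roll index 13: roll=10 (strike), consumes 1 roll
Frame 9 starts at roll index 14: rolls=4,6 (sum=10), consumes 2 rolls
Frame 10 starts at roll index 16: 2 remaining rolls

Answer: 0 2 4 6 8 9 11 13 14 16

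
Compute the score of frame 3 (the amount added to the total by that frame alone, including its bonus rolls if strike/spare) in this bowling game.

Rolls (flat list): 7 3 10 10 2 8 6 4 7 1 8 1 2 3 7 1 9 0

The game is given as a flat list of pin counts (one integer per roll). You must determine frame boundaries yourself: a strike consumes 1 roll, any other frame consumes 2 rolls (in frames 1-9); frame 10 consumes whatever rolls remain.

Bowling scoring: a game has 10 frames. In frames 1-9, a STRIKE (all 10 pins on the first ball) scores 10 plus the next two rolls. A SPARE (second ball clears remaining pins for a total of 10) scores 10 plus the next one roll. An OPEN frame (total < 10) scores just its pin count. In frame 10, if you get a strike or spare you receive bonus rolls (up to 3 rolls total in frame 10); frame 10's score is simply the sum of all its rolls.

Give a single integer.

Answer: 20

Derivation:
Frame 1: SPARE (7+3=10). 10 + next roll (10) = 20. Cumulative: 20
Frame 2: STRIKE. 10 + next two rolls (10+2) = 22. Cumulative: 42
Frame 3: STRIKE. 10 + next two rolls (2+8) = 20. Cumulative: 62
Frame 4: SPARE (2+8=10). 10 + next roll (6) = 16. Cumulative: 78
Frame 5: SPARE (6+4=10). 10 + next roll (7) = 17. Cumulative: 95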